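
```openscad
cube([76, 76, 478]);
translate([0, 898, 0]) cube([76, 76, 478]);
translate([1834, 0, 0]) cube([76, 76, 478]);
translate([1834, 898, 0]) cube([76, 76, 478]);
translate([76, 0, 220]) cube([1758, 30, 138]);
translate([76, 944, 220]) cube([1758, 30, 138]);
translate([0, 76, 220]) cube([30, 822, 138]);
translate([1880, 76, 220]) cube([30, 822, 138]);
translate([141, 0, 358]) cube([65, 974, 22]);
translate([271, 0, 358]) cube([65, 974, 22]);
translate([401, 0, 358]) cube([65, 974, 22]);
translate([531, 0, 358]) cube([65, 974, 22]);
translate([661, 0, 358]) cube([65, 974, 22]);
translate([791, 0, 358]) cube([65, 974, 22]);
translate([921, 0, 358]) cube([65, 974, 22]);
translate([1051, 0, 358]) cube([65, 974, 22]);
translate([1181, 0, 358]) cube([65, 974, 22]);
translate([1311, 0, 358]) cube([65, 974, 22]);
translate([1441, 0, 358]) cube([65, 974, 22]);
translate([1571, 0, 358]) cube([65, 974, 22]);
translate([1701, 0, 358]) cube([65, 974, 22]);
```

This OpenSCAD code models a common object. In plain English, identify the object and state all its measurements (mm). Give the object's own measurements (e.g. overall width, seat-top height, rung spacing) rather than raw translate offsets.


A bed frame 1910 mm long (x) by 974 mm wide (y). Four 76×76 mm corner posts, 478 mm tall, at the corners of the footprint. Four rails of 30 mm thickness and 138 mm height run between adjacent posts with their undersides at z = 220 mm, their outer faces flush with the outside of the frame (the two x-running rails run between the posts' inner faces; the two y-running rails run between the posts' inner faces). 13 slats, each 65 mm wide (x) and 22 mm thick, lie across the top of the two x-running rails, running the full 974 mm width of the frame in y; along x they sit between the end posts with a 65 mm gap after the −x posts and between neighbouring slats, leaving 68 mm before the +x posts.


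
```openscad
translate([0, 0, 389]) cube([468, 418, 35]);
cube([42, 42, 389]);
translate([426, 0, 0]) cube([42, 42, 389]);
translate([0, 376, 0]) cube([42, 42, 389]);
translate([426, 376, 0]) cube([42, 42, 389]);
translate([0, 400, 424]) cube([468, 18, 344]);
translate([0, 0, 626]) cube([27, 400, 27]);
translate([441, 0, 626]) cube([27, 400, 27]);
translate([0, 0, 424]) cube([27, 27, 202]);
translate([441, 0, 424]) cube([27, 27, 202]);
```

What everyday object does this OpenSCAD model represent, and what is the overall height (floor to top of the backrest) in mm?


A chair. The overall height is 768 mm.

A slab on four corner posts with a tall panel at the back — a chair. The seat slab sits at z = 389 with thickness 35, and the 344 mm backrest starts at the seat top, so the overall height is 389 + 35 + 344 = 768 mm.


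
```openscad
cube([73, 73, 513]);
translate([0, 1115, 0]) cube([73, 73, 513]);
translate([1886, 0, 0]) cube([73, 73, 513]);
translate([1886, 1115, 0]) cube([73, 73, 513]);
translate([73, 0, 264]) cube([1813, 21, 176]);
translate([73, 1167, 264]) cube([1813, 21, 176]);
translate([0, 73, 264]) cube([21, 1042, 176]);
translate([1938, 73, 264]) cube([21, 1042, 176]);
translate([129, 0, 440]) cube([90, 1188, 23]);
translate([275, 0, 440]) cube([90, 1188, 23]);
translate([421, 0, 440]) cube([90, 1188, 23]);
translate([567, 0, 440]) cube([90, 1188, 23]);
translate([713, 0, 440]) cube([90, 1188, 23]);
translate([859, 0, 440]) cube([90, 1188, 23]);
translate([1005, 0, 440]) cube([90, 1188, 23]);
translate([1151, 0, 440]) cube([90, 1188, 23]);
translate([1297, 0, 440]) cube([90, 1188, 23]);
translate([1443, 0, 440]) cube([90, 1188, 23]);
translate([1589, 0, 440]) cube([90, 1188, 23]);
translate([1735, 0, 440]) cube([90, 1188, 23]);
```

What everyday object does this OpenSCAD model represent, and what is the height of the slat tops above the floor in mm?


A bed frame. The slat-top height is 463 mm.

Four posts, four rails, and a row of slats — a bed frame. Slats sit on the rails at z = 264 + 176 = 440; with slat thickness 23, the top is 463 mm.


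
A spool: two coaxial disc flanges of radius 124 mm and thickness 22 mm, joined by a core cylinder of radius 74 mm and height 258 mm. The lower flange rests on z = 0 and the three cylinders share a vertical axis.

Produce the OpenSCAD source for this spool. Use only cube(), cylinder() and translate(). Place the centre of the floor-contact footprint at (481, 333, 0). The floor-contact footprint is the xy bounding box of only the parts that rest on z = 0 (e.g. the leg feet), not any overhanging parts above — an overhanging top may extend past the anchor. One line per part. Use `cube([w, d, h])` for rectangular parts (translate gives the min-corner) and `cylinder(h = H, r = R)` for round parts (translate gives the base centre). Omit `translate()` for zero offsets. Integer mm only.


translate([481, 333, 0]) cylinder(h = 22, r = 124);
translate([481, 333, 22]) cylinder(h = 258, r = 74);
translate([481, 333, 280]) cylinder(h = 22, r = 124);


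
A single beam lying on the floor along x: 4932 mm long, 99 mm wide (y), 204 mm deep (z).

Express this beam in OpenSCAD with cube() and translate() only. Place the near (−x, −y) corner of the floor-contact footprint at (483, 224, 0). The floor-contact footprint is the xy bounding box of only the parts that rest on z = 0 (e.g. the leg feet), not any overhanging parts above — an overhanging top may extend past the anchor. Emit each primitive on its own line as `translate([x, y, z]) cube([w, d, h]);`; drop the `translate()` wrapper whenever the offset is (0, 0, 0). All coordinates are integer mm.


translate([483, 224, 0]) cube([4932, 99, 204]);


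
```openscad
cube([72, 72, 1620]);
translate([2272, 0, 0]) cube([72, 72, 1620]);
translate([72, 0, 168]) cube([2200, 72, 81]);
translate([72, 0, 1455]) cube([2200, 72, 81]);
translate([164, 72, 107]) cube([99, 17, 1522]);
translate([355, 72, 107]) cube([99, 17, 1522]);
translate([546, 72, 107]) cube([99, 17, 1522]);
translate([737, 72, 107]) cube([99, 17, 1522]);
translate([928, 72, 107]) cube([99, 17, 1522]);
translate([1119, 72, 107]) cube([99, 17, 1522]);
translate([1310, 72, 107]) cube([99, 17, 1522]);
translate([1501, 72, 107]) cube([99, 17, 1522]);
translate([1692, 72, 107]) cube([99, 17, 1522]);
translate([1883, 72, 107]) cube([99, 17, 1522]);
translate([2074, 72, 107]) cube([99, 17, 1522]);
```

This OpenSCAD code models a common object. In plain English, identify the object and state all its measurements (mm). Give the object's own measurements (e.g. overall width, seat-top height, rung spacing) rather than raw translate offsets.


A fence section. Two 72×72 mm posts, 1620 mm tall, stand on the floor with a clear span of 2200 mm between their inner faces. Two horizontal rails of 72×81 mm section span the gap between the posts with their undersides at z = 168 mm and z = 1455 mm, flush with the posts' −y face. 11 pickets, each 99 mm wide, 17 mm thick and 1522 mm tall, are fixed to the +y face of the rails with their bottoms at z = 107 mm, spaced across the span with a 92 mm gap after the −x post and between neighbouring pickets, with 99 mm left before the +x post.


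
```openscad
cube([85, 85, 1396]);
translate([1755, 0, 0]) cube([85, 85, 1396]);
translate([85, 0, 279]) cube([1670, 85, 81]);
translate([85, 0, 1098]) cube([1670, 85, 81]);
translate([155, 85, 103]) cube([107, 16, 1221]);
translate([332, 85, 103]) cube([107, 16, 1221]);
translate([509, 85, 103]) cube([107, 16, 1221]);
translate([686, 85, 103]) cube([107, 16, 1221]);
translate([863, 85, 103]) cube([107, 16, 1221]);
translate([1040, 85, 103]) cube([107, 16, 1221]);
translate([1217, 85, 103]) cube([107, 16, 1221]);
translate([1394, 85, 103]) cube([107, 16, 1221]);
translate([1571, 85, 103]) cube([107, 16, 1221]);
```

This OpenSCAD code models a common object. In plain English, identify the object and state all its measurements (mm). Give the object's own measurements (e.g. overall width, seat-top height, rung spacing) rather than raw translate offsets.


A fence section. Two 85×85 mm posts, 1396 mm tall, stand on the floor with a clear span of 1670 mm between their inner faces. Two horizontal rails of 85×81 mm section span the gap between the posts with their undersides at z = 279 mm and z = 1098 mm, flush with the posts' −y face. 9 pickets, each 107 mm wide, 16 mm thick and 1221 mm tall, are fixed to the +y face of the rails with their bottoms at z = 103 mm, spaced across the span with a 70 mm gap after the −x post and between neighbouring pickets, with 77 mm left before the +x post.


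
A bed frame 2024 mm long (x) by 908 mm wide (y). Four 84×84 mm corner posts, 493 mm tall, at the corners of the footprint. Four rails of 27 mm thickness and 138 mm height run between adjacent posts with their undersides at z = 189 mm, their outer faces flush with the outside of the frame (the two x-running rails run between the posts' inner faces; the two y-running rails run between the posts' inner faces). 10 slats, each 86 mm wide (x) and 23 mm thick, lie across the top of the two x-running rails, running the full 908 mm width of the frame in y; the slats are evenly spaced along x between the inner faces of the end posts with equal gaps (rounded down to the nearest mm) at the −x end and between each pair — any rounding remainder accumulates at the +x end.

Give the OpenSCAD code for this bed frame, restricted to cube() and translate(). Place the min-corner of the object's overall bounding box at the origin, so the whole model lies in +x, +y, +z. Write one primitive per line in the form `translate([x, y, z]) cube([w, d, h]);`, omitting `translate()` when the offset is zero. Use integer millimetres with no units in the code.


// slat z = rail_z + rail_h = 189 + 138 = 327
// slat gap = ⌊(1856 − 10·86) / 11⌋ = 90
cube([84, 84, 493]);
translate([0, 824, 0]) cube([84, 84, 493]);
translate([1940, 0, 0]) cube([84, 84, 493]);
translate([1940, 824, 0]) cube([84, 84, 493]);
translate([84, 0, 189]) cube([1856, 27, 138]);
translate([84, 881, 189]) cube([1856, 27, 138]);
translate([0, 84, 189]) cube([27, 740, 138]);
translate([1997, 84, 189]) cube([27, 740, 138]);
translate([174, 0, 327]) cube([86, 908, 23]);
translate([350, 0, 327]) cube([86, 908, 23]);
translate([526, 0, 327]) cube([86, 908, 23]);
translate([702, 0, 327]) cube([86, 908, 23]);
translate([878, 0, 327]) cube([86, 908, 23]);
translate([1054, 0, 327]) cube([86, 908, 23]);
translate([1230, 0, 327]) cube([86, 908, 23]);
translate([1406, 0, 327]) cube([86, 908, 23]);
translate([1582, 0, 327]) cube([86, 908, 23]);
translate([1758, 0, 327]) cube([86, 908, 23]);


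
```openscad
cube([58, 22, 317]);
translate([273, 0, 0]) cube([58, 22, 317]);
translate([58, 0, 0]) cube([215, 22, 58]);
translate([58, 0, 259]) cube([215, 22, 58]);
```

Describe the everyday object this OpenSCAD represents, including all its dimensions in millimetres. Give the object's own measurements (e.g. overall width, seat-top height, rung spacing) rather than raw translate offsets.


A rectangular picture frame lying in the x–z plane (depth along y). The opening is 215 mm wide (x) by 201 mm tall (z), surrounded by a border 58 mm wide on all four sides. The frame is 22 mm deep and is made of two full-height vertical stiles with two horizontal rails fitted between them.


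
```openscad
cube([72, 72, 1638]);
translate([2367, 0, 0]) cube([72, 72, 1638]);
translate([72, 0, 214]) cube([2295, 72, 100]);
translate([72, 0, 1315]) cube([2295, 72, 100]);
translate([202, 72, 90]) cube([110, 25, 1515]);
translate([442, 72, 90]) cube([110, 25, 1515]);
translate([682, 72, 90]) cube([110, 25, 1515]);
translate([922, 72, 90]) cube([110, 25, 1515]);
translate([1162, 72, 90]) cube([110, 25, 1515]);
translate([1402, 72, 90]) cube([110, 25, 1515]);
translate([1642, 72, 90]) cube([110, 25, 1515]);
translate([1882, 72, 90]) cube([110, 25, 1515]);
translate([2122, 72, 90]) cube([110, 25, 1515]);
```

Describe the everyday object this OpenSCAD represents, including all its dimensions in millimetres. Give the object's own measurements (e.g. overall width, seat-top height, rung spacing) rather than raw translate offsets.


A fence section. Two 72×72 mm posts, 1638 mm tall, stand on the floor with a clear span of 2295 mm between their inner faces. Two horizontal rails of 72×100 mm section span the gap between the posts with their undersides at z = 214 mm and z = 1315 mm, flush with the posts' −y face. 9 pickets, each 110 mm wide, 25 mm thick and 1515 mm tall, are fixed to the +y face of the rails with their bottoms at z = 90 mm, spaced across the span with a 130 mm gap after the −x post and between neighbouring pickets, with 135 mm left before the +x post.


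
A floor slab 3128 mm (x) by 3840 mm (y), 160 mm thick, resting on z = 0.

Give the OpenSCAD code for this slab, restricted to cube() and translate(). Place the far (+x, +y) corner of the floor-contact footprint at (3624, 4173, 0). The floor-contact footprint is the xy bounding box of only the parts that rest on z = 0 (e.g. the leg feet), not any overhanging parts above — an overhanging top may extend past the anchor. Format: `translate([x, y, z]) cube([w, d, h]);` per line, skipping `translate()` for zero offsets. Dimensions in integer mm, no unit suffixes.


translate([496, 333, 0]) cube([3128, 3840, 160]);


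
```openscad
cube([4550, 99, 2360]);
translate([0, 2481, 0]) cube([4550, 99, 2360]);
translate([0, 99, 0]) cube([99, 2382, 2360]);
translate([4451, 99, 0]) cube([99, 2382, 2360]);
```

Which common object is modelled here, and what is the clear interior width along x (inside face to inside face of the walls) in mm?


A house (or room) frame. The interior width is 4352 mm.

Four 2360 mm walls enclosing a rectangle with no floor or roof — a room or house frame. Outside width is 4550 mm and wall thickness is 99 mm, so the interior width is 4550 − 2 × 99 = 4352 mm.


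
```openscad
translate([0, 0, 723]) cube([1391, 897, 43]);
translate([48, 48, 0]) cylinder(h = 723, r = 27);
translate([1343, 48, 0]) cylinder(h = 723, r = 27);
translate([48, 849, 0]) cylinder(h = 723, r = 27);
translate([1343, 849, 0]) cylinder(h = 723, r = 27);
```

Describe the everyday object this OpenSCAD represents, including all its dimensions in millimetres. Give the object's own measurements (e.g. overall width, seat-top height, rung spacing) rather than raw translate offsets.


A table: top 1391 mm (x) × 897 mm (y), 43 mm thick, upper face at z = 766 mm, on four round legs of 54 mm diameter, each leg's bounding box inset 21 mm from the nearest pair of top edges from z = 0 to the bottom of the top.


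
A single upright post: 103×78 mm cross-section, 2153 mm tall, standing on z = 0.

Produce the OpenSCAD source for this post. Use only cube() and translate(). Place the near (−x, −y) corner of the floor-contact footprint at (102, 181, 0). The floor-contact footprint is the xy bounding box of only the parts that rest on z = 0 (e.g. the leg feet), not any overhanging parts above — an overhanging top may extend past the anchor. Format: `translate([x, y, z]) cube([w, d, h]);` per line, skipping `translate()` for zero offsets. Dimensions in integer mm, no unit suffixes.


translate([102, 181, 0]) cube([103, 78, 2153]);


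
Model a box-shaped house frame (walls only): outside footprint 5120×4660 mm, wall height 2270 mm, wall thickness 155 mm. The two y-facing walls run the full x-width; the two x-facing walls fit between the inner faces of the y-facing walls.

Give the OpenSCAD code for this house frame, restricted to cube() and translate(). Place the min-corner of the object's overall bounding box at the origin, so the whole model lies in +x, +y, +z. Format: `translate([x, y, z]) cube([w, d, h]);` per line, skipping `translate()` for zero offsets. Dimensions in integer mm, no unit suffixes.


cube([5120, 155, 2270]);
translate([0, 4505, 0]) cube([5120, 155, 2270]);
translate([0, 155, 0]) cube([155, 4350, 2270]);
translate([4965, 155, 0]) cube([155, 4350, 2270]);


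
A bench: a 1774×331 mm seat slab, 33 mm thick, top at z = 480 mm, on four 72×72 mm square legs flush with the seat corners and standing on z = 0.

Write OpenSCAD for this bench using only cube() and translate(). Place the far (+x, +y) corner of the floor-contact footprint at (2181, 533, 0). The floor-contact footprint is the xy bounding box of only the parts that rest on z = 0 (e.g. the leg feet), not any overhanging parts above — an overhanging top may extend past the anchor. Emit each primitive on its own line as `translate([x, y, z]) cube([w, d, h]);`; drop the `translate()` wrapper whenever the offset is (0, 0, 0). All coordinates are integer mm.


translate([407, 202, 447]) cube([1774, 331, 33]);
translate([407, 202, 0]) cube([72, 72, 447]);
translate([407, 461, 0]) cube([72, 72, 447]);
translate([2109, 202, 0]) cube([72, 72, 447]);
translate([2109, 461, 0]) cube([72, 72, 447]);


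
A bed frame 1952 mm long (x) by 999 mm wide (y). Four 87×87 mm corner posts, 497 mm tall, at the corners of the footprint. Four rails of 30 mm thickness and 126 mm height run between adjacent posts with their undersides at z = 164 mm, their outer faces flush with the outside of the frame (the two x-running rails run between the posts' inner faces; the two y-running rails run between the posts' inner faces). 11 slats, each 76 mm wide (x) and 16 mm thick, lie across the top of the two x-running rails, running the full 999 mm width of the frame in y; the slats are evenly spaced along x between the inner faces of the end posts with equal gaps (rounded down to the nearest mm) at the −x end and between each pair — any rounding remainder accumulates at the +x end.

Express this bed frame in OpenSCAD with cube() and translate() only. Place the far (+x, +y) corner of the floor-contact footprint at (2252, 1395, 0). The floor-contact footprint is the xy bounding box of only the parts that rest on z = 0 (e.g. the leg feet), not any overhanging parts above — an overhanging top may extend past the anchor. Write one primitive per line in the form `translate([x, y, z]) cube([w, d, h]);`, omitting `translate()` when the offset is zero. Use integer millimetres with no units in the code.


translate([300, 396, 0]) cube([87, 87, 497]);
translate([300, 1308, 0]) cube([87, 87, 497]);
translate([2165, 396, 0]) cube([87, 87, 497]);
translate([2165, 1308, 0]) cube([87, 87, 497]);
translate([387, 396, 164]) cube([1778, 30, 126]);
translate([387, 1365, 164]) cube([1778, 30, 126]);
translate([300, 483, 164]) cube([30, 825, 126]);
translate([2222, 483, 164]) cube([30, 825, 126]);
translate([465, 396, 290]) cube([76, 999, 16]);
translate([619, 396, 290]) cube([76, 999, 16]);
translate([773, 396, 290]) cube([76, 999, 16]);
translate([927, 396, 290]) cube([76, 999, 16]);
translate([1081, 396, 290]) cube([76, 999, 16]);
translate([1235, 396, 290]) cube([76, 999, 16]);
translate([1389, 396, 290]) cube([76, 999, 16]);
translate([1543, 396, 290]) cube([76, 999, 16]);
translate([1697, 396, 290]) cube([76, 999, 16]);
translate([1851, 396, 290]) cube([76, 999, 16]);
translate([2005, 396, 290]) cube([76, 999, 16]);


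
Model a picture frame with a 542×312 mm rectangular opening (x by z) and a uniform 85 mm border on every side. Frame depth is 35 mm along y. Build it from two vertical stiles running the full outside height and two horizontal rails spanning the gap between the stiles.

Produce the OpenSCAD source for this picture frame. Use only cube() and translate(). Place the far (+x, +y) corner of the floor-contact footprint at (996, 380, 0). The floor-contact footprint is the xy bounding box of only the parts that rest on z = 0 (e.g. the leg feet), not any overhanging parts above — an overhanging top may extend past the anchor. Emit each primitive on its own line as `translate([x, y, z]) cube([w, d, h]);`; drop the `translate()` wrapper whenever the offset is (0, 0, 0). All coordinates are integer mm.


translate([284, 345, 0]) cube([85, 35, 482]);
translate([911, 345, 0]) cube([85, 35, 482]);
translate([369, 345, 0]) cube([542, 35, 85]);
translate([369, 345, 397]) cube([542, 35, 85]);


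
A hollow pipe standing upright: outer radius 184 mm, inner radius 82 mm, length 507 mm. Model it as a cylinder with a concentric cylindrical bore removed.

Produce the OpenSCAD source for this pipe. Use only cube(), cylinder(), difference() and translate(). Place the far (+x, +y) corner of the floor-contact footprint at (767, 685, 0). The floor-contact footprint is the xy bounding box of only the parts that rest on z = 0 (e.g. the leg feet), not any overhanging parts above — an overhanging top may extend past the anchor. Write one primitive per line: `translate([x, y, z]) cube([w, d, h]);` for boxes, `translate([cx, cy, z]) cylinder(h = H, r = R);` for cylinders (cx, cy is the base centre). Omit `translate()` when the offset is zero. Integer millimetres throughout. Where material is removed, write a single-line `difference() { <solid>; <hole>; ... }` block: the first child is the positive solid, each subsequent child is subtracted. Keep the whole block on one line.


difference() { translate([583, 501, 0]) cylinder(h = 507, r = 184); translate([583, 501, 0]) cylinder(h = 507, r = 82); }


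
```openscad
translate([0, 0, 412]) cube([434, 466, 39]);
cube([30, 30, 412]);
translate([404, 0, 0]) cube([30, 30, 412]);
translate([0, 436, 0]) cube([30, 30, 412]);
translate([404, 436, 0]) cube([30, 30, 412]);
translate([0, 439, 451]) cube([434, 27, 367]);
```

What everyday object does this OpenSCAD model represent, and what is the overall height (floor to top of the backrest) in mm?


A chair. The overall height is 818 mm.

A slab on four corner posts with a tall panel at the back — a chair. The seat slab sits at z = 412 with thickness 39, and the 367 mm backrest starts at the seat top, so the overall height is 412 + 39 + 367 = 818 mm.


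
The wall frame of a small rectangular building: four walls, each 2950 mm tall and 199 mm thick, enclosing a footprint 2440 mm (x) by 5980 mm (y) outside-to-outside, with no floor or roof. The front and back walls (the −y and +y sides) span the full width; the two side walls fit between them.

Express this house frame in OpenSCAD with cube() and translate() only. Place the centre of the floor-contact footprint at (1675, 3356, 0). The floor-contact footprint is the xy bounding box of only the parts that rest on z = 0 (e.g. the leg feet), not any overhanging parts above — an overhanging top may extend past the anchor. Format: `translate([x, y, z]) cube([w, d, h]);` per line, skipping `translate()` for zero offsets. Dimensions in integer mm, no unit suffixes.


translate([455, 366, 0]) cube([2440, 199, 2950]);
translate([455, 6147, 0]) cube([2440, 199, 2950]);
translate([455, 565, 0]) cube([199, 5582, 2950]);
translate([2696, 565, 0]) cube([199, 5582, 2950]);


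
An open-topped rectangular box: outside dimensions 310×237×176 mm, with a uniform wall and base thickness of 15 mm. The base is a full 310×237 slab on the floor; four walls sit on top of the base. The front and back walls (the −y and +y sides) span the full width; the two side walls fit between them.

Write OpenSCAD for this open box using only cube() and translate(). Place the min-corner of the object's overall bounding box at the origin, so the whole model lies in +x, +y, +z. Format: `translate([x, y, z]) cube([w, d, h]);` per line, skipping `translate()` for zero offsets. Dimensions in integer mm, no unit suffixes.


cube([310, 237, 15]);
translate([0, 0, 15]) cube([310, 15, 161]);
translate([0, 222, 15]) cube([310, 15, 161]);
translate([0, 15, 15]) cube([15, 207, 161]);
translate([295, 15, 15]) cube([15, 207, 161]);


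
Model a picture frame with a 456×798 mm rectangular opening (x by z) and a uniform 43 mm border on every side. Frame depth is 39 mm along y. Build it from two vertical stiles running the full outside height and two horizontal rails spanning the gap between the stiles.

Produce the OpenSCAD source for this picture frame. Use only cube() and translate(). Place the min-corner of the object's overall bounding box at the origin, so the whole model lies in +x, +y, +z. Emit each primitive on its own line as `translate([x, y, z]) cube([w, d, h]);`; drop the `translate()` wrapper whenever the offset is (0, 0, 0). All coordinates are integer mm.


cube([43, 39, 884]);
translate([499, 0, 0]) cube([43, 39, 884]);
translate([43, 0, 0]) cube([456, 39, 43]);
translate([43, 0, 841]) cube([456, 39, 43]);


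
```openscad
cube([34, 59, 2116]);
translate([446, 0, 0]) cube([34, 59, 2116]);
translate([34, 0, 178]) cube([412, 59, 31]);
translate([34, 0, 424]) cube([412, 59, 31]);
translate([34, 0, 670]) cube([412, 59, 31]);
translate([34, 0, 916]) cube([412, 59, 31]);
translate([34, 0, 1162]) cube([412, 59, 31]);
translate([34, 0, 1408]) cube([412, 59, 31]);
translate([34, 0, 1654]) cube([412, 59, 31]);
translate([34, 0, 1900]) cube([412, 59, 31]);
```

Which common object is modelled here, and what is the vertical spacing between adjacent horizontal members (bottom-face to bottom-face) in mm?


A ladder. The rung spacing is 246 mm.

Two tall 34×59 posts with 8 short bars between them — a ladder. Adjacent rungs sit at z = 178 and z = 424, so the spacing is 424 − 178 = 246 mm.


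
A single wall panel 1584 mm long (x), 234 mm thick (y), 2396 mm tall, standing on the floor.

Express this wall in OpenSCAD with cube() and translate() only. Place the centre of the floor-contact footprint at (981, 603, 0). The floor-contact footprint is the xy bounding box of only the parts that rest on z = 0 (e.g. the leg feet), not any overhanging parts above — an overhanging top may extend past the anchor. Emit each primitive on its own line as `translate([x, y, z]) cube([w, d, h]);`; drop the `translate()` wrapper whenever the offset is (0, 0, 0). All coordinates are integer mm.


translate([189, 486, 0]) cube([1584, 234, 2396]);


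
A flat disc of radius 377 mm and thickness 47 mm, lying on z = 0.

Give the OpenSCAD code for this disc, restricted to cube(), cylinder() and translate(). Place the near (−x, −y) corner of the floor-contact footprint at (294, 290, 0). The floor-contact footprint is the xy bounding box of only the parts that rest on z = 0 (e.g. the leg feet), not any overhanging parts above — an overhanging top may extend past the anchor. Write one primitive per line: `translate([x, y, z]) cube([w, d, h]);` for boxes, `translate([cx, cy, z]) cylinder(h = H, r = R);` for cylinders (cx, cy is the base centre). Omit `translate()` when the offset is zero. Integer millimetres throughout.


translate([671, 667, 0]) cylinder(h = 47, r = 377);


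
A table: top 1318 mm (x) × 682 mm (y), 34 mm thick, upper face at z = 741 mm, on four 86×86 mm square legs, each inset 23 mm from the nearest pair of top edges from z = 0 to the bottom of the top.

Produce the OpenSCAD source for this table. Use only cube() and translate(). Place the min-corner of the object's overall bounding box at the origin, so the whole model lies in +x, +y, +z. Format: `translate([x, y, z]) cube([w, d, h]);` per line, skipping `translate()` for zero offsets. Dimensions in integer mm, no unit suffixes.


translate([0, 0, 707]) cube([1318, 682, 34]);
translate([23, 23, 0]) cube([86, 86, 707]);
translate([1209, 23, 0]) cube([86, 86, 707]);
translate([23, 573, 0]) cube([86, 86, 707]);
translate([1209, 573, 0]) cube([86, 86, 707]);


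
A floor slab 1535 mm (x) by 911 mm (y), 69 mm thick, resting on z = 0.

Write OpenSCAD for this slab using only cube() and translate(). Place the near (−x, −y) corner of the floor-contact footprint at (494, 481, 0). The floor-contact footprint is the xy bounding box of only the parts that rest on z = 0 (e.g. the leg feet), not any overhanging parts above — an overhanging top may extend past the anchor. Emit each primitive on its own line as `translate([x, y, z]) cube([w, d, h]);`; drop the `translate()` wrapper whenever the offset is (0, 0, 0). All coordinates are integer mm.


translate([494, 481, 0]) cube([1535, 911, 69]);


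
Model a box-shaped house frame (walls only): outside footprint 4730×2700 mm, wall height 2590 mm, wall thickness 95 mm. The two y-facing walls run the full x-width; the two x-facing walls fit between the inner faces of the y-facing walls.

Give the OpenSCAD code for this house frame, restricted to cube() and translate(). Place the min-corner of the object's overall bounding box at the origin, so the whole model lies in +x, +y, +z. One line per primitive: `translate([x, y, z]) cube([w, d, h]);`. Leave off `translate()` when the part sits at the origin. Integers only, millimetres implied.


cube([4730, 95, 2590]);
translate([0, 2605, 0]) cube([4730, 95, 2590]);
translate([0, 95, 0]) cube([95, 2510, 2590]);
translate([4635, 95, 0]) cube([95, 2510, 2590]);


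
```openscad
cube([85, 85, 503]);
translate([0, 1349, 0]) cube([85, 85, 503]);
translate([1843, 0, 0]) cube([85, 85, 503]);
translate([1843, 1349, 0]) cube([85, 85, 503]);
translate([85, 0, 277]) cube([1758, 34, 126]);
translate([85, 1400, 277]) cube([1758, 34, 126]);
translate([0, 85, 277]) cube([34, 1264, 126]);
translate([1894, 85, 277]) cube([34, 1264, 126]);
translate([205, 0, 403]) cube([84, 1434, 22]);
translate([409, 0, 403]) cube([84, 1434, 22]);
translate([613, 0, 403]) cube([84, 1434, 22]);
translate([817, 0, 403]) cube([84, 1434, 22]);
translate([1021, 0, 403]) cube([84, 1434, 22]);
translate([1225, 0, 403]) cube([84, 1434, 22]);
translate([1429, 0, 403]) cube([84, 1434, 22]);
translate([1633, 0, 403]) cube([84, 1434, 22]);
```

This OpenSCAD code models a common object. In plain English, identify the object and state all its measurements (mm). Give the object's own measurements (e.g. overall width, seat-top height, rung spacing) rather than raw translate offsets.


A bed frame 1928 mm long (x) by 1434 mm wide (y). Four 85×85 mm corner posts, 503 mm tall, at the corners of the footprint. Four rails of 34 mm thickness and 126 mm height run between adjacent posts with their undersides at z = 277 mm, their outer faces flush with the outside of the frame (the two x-running rails run between the posts' inner faces; the two y-running rails run between the posts' inner faces). 8 slats, each 84 mm wide (x) and 22 mm thick, lie across the top of the two x-running rails, running the full 1434 mm width of the frame in y; along x they sit between the end posts with a 120 mm gap after the −x posts and between neighbouring slats, leaving 126 mm before the +x posts.


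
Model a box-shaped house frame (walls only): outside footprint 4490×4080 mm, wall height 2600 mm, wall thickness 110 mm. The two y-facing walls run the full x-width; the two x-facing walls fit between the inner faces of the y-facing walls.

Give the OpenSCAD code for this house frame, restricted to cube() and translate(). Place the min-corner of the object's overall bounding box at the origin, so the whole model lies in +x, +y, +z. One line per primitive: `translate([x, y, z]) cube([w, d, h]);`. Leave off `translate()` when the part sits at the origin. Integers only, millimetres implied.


cube([4490, 110, 2600]);
translate([0, 3970, 0]) cube([4490, 110, 2600]);
translate([0, 110, 0]) cube([110, 3860, 2600]);
translate([4380, 110, 0]) cube([110, 3860, 2600]);


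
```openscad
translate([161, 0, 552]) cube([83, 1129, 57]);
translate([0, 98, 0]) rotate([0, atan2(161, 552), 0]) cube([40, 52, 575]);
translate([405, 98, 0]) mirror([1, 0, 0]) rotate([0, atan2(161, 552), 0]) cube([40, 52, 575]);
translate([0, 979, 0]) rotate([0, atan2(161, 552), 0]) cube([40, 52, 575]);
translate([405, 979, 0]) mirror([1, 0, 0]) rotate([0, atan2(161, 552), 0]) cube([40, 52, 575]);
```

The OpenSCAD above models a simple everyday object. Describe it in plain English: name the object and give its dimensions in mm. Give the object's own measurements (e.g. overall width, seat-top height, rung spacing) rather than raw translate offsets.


A sawhorse. A 83×1129×57 mm beam (x, y, z) sits on two A-frame leg pairs. Each pair is two raked legs of 40×52 mm section (52 mm along y) splaying symmetrically in x. Each leg rises 552 mm vertically over 161 mm of horizontal reach and is 575 mm long along its own axis. Every leg's outer bottom edge rests on the floor and its outer top edge meets a bottom edge of the beam — the left legs (tilting toward +x) meet the beam's −x bottom edge, the right legs (their mirror images, tilting toward −x) meet its +x bottom edge — so the leg tops tuck under the beam, the beam's underside is 552 mm above the floor, and the feet are 405 mm apart outside-to-outside with the beam centred between them. The two leg pairs are set in 98 mm from either end of the beam.


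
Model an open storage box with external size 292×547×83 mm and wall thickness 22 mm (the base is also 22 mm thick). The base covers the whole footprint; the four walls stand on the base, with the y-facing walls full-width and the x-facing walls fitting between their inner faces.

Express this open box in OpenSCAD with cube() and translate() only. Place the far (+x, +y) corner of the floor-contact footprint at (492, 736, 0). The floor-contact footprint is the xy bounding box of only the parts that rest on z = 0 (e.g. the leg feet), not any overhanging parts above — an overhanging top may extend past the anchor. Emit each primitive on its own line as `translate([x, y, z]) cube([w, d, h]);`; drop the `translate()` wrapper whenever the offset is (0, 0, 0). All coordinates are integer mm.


translate([200, 189, 0]) cube([292, 547, 22]);
translate([200, 189, 22]) cube([292, 22, 61]);
translate([200, 714, 22]) cube([292, 22, 61]);
translate([200, 211, 22]) cube([22, 503, 61]);
translate([470, 211, 22]) cube([22, 503, 61]);


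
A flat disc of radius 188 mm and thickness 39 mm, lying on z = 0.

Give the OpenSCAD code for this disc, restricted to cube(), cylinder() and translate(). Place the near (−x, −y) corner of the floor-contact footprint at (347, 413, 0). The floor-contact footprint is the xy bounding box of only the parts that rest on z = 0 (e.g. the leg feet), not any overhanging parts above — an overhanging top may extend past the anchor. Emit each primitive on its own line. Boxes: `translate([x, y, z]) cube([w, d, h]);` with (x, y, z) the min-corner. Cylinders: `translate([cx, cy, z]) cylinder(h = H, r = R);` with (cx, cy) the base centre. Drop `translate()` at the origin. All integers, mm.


translate([535, 601, 0]) cylinder(h = 39, r = 188);


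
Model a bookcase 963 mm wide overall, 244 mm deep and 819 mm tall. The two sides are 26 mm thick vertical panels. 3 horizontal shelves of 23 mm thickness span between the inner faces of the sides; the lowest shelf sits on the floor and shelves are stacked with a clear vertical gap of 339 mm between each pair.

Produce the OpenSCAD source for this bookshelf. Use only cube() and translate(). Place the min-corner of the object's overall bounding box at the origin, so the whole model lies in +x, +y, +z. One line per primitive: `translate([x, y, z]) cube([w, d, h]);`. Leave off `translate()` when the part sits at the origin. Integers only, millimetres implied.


cube([26, 244, 819]);
translate([937, 0, 0]) cube([26, 244, 819]);
translate([26, 0, 0]) cube([911, 244, 23]);
translate([26, 0, 362]) cube([911, 244, 23]);
translate([26, 0, 724]) cube([911, 244, 23]);


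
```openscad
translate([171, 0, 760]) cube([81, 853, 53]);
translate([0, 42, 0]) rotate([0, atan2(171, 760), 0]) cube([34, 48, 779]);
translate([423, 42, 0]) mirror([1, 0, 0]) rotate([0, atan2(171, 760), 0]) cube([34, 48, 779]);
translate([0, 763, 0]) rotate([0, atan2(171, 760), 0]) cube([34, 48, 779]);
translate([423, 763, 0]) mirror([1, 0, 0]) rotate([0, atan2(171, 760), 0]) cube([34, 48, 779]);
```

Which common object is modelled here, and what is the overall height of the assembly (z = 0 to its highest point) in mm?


A sawhorse. The overall height is 813 mm.

A beam across two mirrored pairs of raked legs — a sawhorse. The beam's underside is at z = 760 (matching the legs' vertical rise in atan2(171, 760)) and the beam is 53 mm tall, so its top is at 760 + 53 = 813 mm. The raked legs top out at the beam's underside, so that is the highest point.


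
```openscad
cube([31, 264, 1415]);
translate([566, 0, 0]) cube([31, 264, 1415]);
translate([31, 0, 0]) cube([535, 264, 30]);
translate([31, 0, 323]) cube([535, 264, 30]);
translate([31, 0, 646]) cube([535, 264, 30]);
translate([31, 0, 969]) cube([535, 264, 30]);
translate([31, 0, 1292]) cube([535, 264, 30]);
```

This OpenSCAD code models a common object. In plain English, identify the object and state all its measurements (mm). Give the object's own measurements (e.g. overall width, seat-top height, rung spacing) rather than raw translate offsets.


An open bookshelf. Two side panels, each 31 mm thick, 264 mm deep and 1415 mm tall, stand 597 mm apart (outside-to-outside). Between them sit 5 shelves, each 30 mm thick and 264 mm deep, spanning the full gap between the sides. The bottom shelf rests on the floor (its underside at z = 0) and the clear gap between one shelf's top and the next shelf's underside is 293 mm.


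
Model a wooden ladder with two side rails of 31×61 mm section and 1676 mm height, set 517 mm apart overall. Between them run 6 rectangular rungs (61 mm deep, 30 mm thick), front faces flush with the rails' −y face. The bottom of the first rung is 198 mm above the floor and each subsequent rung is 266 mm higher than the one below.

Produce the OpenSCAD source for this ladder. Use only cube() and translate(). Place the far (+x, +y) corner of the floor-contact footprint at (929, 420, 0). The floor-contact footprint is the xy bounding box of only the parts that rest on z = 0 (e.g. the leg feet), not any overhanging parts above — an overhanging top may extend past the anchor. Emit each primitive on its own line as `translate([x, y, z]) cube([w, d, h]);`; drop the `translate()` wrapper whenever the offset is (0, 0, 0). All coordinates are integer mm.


// rung span = 517 - 2*31 = 455
// rung[k] z = 198 + k*266
translate([412, 359, 0]) cube([31, 61, 1676]);
translate([898, 359, 0]) cube([31, 61, 1676]);
translate([443, 359, 198]) cube([455, 61, 30]);
translate([443, 359, 464]) cube([455, 61, 30]);
translate([443, 359, 730]) cube([455, 61, 30]);
translate([443, 359, 996]) cube([455, 61, 30]);
translate([443, 359, 1262]) cube([455, 61, 30]);
translate([443, 359, 1528]) cube([455, 61, 30]);


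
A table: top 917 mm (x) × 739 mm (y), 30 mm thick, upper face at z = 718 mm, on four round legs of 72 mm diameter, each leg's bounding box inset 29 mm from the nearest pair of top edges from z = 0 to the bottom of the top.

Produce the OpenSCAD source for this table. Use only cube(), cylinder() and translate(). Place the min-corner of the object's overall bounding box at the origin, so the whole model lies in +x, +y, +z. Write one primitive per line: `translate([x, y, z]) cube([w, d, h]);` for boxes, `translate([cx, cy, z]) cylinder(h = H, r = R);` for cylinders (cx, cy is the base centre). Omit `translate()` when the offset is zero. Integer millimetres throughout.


translate([0, 0, 688]) cube([917, 739, 30]);
translate([65, 65, 0]) cylinder(h = 688, r = 36);
translate([852, 65, 0]) cylinder(h = 688, r = 36);
translate([65, 674, 0]) cylinder(h = 688, r = 36);
translate([852, 674, 0]) cylinder(h = 688, r = 36);


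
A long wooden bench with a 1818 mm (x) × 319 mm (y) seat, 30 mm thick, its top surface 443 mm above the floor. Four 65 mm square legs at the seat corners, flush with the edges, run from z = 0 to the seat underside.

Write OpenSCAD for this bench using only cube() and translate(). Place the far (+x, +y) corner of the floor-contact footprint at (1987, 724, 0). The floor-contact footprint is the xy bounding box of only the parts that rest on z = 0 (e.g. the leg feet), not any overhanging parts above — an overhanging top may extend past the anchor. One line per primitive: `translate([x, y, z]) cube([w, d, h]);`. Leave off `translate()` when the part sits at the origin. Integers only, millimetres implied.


// leg_h = 443 − 30 = 413
translate([169, 405, 413]) cube([1818, 319, 30]);
translate([169, 405, 0]) cube([65, 65, 413]);
translate([169, 659, 0]) cube([65, 65, 413]);
translate([1922, 405, 0]) cube([65, 65, 413]);
translate([1922, 659, 0]) cube([65, 65, 413]);
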